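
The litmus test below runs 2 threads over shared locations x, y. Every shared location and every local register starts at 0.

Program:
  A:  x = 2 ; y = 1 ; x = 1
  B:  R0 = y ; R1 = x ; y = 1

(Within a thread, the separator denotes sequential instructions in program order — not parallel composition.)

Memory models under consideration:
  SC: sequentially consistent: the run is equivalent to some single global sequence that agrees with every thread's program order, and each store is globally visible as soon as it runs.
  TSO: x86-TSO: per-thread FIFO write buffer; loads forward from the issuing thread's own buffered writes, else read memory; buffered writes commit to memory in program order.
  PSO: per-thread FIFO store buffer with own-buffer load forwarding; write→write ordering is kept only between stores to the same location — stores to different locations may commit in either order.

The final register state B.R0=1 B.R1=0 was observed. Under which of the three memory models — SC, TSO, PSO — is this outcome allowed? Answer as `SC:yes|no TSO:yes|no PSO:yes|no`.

outcome vector order: (B.R0,B.R1)
SC: 5 outcomes — {<0 0>; <0 1>; <0 2>; <1 1>; <1 2>}
TSO: 5 outcomes — {<0 0>; <0 1>; <0 2>; <1 1>; <1 2>}
PSO: 6 outcomes — {<0 0>; <0 1>; <0 2>; <1 0>; <1 1>; <1 2>}
target <1 0> ∈ {PSO}

SC:no TSO:no PSO:yes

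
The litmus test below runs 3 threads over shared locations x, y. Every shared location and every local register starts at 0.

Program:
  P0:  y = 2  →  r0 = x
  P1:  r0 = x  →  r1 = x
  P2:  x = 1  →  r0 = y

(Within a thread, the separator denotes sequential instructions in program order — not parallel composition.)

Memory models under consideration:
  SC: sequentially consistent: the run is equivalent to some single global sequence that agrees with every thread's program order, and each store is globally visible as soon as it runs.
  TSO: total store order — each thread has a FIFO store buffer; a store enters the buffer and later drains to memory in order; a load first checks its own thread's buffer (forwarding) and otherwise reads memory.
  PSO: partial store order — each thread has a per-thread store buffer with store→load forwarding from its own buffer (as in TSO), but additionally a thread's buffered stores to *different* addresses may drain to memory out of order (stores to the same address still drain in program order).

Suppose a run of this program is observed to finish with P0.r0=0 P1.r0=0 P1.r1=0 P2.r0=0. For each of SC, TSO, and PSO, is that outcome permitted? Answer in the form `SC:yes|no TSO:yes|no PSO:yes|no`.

outcome vector order: (P0.r0,P1.r0,P1.r1,P2.r0)
[SC] allowed = {<0 0 0 2> <0 0 1 2> <0 1 1 2> <1 0 0 0> <1 0 0 2> <1 0 1 0> <1 0 1 2> <1 1 1 0> <1 1 1 2>}
[TSO] allowed = {<0 0 0 0> <0 0 0 2> <0 0 1 0> <0 0 1 2> <0 1 1 0> <0 1 1 2> <1 0 0 0> <1 0 0 2> <1 0 1 0> <1 0 1 2> <1 1 1 0> <1 1 1 2>}
[PSO] allowed = {<0 0 0 0> <0 0 0 2> <0 0 1 0> <0 0 1 2> <0 1 1 0> <0 1 1 2> <1 0 0 0> <1 0 0 2> <1 0 1 0> <1 0 1 2> <1 1 1 0> <1 1 1 2>}
target <0 0 0 0> ∈ {TSO,PSO}

SC:no TSO:yes PSO:yes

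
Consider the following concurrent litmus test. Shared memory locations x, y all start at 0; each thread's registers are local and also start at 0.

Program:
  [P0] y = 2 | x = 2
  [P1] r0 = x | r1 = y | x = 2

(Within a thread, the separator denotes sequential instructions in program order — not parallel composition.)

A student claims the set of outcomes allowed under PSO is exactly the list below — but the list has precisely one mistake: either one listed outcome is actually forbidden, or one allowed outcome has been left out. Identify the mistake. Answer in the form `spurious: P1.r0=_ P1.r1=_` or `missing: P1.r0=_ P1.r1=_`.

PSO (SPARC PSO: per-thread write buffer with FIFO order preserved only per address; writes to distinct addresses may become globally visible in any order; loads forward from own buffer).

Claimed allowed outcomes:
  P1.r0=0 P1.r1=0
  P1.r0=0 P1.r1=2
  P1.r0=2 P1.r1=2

outcome vector order: (P1.r0,P1.r1)
under PSO → <0 0>, <0 2>, <2 0>, <2 2>
PSO∖claimed = {<2 0>}

missing: P1.r0=2 P1.r1=0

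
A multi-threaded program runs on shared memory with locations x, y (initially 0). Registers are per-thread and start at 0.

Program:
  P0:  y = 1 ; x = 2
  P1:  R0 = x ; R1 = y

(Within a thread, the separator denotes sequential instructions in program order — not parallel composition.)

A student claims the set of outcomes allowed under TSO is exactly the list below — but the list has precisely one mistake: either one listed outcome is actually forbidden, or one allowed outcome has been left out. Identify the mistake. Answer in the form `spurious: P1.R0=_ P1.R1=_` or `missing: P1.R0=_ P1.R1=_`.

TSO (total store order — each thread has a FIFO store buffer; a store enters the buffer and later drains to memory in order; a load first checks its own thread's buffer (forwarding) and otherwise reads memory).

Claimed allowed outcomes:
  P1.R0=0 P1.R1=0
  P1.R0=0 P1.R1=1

outcome vector order: (P1.R0,P1.R1)
TSO: 3 outcomes — {00 01 21}
TSO∖claimed = {21}

missing: P1.R0=2 P1.R1=1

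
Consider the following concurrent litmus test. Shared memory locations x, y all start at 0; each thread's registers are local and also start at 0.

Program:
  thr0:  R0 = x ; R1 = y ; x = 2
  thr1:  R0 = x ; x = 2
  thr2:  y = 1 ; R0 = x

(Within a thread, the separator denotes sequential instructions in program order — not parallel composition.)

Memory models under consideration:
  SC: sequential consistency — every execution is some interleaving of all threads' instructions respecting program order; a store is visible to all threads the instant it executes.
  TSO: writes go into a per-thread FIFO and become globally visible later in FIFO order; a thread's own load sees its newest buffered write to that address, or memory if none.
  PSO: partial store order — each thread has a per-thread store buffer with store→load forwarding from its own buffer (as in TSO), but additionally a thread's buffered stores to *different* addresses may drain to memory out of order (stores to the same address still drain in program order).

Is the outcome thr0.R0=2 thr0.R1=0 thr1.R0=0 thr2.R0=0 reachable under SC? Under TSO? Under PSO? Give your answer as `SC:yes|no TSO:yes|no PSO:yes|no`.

outcome vector order: (thr0.R0,thr0.R1,thr1.R0,thr2.R0)
[SC] allowed = {<0 0 0 0>; <0 0 0 2>; <0 0 2 0>; <0 0 2 2>; <0 1 0 0>; <0 1 0 2>; <0 1 2 0>; <0 1 2 2>; <2 0 0 2>; <2 1 0 0>; <2 1 0 2>}
[TSO] allowed = {<0 0 0 0>; <0 0 0 2>; <0 0 2 0>; <0 0 2 2>; <0 1 0 0>; <0 1 0 2>; <0 1 2 0>; <0 1 2 2>; <2 0 0 0>; <2 0 0 2>; <2 1 0 0>; <2 1 0 2>}
[PSO] allowed = {<0 0 0 0>; <0 0 0 2>; <0 0 2 0>; <0 0 2 2>; <0 1 0 0>; <0 1 0 2>; <0 1 2 0>; <0 1 2 2>; <2 0 0 0>; <2 0 0 2>; <2 1 0 0>; <2 1 0 2>}
target <2 0 0 0> ∈ {TSO,PSO}

SC:no TSO:yes PSO:yes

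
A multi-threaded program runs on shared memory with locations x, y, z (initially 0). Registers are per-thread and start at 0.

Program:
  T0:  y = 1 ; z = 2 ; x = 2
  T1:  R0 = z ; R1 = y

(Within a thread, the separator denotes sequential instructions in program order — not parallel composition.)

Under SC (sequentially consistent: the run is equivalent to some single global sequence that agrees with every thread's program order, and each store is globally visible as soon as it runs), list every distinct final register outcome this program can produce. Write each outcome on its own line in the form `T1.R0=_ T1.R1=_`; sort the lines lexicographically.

outcome vector order: (T1.R0,T1.R1)
|SC outcomes| = 3

T1.R0=0 T1.R1=0
T1.R0=0 T1.R1=1
T1.R0=2 T1.R1=1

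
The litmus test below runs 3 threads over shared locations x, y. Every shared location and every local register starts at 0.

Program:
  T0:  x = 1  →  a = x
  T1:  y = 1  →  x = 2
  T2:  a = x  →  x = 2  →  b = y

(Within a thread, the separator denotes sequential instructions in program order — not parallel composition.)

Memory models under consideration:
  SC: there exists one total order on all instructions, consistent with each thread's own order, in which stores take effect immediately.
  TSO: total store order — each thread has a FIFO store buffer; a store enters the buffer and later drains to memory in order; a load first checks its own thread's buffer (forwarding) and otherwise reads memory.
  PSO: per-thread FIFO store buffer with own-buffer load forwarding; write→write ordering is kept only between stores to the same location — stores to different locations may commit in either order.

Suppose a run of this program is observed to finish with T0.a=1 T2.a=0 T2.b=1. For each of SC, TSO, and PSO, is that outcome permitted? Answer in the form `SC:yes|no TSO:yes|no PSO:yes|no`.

SC:yes TSO:yes PSO:yes

outcome vector order: (T0.a,T2.a,T2.b)
SC (10): <1 0 0>, <1 0 1>, <1 1 0>, <1 1 1>, <1 2 1>, <2 0 0>, <2 0 1>, <2 1 0>, <2 1 1>, <2 2 1>
TSO (10): <1 0 0>, <1 0 1>, <1 1 0>, <1 1 1>, <1 2 1>, <2 0 0>, <2 0 1>, <2 1 0>, <2 1 1>, <2 2 1>
PSO (12): <1 0 0>, <1 0 1>, <1 1 0>, <1 1 1>, <1 2 0>, <1 2 1>, <2 0 0>, <2 0 1>, <2 1 0>, <2 1 1>, <2 2 0>, <2 2 1>
target <1 0 1> ∈ {SC,TSO,PSO}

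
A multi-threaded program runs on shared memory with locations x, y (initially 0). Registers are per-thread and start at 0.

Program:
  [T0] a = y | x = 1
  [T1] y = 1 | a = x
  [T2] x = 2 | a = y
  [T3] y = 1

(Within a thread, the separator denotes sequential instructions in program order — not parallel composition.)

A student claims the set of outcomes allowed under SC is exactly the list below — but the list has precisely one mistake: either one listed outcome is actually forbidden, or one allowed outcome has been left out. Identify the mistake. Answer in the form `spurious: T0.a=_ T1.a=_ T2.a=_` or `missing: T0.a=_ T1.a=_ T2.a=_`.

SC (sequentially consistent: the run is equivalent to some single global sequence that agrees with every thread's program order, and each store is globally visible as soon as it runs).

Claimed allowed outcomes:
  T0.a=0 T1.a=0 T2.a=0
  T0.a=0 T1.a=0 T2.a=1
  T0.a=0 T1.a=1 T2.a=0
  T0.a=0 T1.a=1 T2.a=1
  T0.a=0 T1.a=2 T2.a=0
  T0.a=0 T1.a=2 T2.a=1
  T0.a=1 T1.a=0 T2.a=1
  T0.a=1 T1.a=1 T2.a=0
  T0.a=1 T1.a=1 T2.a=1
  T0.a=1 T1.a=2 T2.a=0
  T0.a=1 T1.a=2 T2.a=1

outcome vector order: (T0.a,T1.a,T2.a)
under SC → <0 0 1>, <0 1 0>, <0 1 1>, <0 2 0>, <0 2 1>, <1 0 1>, <1 1 0>, <1 1 1>, <1 2 0>, <1 2 1>
claimed∖SC = {<0 0 0>}

spurious: T0.a=0 T1.a=0 T2.a=0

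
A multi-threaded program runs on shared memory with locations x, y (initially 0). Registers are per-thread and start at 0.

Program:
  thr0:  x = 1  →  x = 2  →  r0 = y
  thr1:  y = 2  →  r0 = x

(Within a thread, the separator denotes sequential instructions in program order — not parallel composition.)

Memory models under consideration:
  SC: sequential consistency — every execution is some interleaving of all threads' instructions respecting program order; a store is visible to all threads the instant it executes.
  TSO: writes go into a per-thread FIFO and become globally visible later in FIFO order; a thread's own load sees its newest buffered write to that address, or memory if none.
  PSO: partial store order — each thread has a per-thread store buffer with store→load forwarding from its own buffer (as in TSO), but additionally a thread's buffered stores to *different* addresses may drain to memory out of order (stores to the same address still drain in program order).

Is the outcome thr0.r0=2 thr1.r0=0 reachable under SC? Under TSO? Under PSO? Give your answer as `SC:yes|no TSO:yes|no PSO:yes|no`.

outcome vector order: (thr0.r0,thr1.r0)
SC: 4 outcomes — {0/2 2/0 2/1 2/2}
TSO: 6 outcomes — {0/0 0/1 0/2 2/0 2/1 2/2}
PSO: 6 outcomes — {0/0 0/1 0/2 2/0 2/1 2/2}
target 2/0 ∈ {SC,TSO,PSO}

SC:yes TSO:yes PSO:yes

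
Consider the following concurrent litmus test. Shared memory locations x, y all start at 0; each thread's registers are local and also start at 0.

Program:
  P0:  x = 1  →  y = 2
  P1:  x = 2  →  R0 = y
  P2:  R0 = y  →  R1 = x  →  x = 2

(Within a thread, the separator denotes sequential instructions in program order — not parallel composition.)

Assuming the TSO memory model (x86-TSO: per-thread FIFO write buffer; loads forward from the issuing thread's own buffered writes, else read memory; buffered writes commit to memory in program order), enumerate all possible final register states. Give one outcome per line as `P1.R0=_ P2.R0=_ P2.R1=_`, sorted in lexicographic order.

outcome vector order: (P1.R0,P2.R0,P2.R1)
|TSO outcomes| = 10

P1.R0=0 P2.R0=0 P2.R1=0
P1.R0=0 P2.R0=0 P2.R1=1
P1.R0=0 P2.R0=0 P2.R1=2
P1.R0=0 P2.R0=2 P2.R1=1
P1.R0=0 P2.R0=2 P2.R1=2
P1.R0=2 P2.R0=0 P2.R1=0
P1.R0=2 P2.R0=0 P2.R1=1
P1.R0=2 P2.R0=0 P2.R1=2
P1.R0=2 P2.R0=2 P2.R1=1
P1.R0=2 P2.R0=2 P2.R1=2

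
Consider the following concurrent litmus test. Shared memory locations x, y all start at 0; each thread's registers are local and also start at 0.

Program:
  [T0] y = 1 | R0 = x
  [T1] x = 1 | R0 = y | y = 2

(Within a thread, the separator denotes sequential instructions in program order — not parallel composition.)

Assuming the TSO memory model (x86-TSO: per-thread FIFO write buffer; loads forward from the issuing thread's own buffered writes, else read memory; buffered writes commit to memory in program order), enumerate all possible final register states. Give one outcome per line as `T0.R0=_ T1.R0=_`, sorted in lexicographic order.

T0.R0=0 T1.R0=0
T0.R0=0 T1.R0=1
T0.R0=1 T1.R0=0
T0.R0=1 T1.R0=1

outcome vector order: (T0.R0,T1.R0)
|TSO outcomes| = 4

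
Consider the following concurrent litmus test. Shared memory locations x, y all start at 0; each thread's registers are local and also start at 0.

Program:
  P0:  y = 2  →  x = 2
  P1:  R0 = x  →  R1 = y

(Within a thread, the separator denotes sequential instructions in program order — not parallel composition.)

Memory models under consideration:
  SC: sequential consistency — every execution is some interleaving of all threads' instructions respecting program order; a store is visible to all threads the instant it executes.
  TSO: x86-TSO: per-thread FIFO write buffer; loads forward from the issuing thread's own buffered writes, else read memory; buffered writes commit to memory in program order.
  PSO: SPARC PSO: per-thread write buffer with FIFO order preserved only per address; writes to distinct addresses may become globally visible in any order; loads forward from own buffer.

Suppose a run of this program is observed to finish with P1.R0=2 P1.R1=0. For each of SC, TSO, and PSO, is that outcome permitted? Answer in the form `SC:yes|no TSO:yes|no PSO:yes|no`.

SC:no TSO:no PSO:yes

outcome vector order: (P1.R0,P1.R1)
SC (3): 00, 02, 22
TSO (3): 00, 02, 22
PSO (4): 00, 02, 20, 22
target 20 ∈ {PSO}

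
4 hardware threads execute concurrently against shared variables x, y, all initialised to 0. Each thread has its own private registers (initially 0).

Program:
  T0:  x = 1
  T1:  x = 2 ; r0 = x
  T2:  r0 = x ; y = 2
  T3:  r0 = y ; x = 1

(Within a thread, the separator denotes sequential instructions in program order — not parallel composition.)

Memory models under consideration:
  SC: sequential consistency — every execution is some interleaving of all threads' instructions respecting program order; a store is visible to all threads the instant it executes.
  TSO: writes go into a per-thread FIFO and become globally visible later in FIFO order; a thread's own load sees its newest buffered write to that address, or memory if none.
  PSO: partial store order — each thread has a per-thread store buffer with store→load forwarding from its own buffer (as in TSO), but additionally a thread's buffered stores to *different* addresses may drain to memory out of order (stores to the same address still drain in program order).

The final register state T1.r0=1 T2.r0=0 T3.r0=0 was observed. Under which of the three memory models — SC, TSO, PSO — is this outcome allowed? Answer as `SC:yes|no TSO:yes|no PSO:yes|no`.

outcome vector order: (T1.r0,T2.r0,T3.r0)
[SC] allowed = {<1 0 0> <1 0 2> <1 1 0> <1 1 2> <1 2 0> <1 2 2> <2 0 0> <2 0 2> <2 1 0> <2 1 2> <2 2 0> <2 2 2>}
[TSO] allowed = {<1 0 0> <1 0 2> <1 1 0> <1 1 2> <1 2 0> <1 2 2> <2 0 0> <2 0 2> <2 1 0> <2 1 2> <2 2 0> <2 2 2>}
[PSO] allowed = {<1 0 0> <1 0 2> <1 1 0> <1 1 2> <1 2 0> <1 2 2> <2 0 0> <2 0 2> <2 1 0> <2 1 2> <2 2 0> <2 2 2>}
target <1 0 0> ∈ {SC,TSO,PSO}

SC:yes TSO:yes PSO:yes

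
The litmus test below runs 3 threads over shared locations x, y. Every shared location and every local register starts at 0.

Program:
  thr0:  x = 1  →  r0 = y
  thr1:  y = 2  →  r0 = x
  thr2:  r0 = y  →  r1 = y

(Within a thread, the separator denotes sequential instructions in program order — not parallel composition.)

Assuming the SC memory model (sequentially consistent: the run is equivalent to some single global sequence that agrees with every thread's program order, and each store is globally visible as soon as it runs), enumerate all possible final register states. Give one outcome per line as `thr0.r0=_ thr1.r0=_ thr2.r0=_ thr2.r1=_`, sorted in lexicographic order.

thr0.r0=0 thr1.r0=1 thr2.r0=0 thr2.r1=0
thr0.r0=0 thr1.r0=1 thr2.r0=0 thr2.r1=2
thr0.r0=0 thr1.r0=1 thr2.r0=2 thr2.r1=2
thr0.r0=2 thr1.r0=0 thr2.r0=0 thr2.r1=0
thr0.r0=2 thr1.r0=0 thr2.r0=0 thr2.r1=2
thr0.r0=2 thr1.r0=0 thr2.r0=2 thr2.r1=2
thr0.r0=2 thr1.r0=1 thr2.r0=0 thr2.r1=0
thr0.r0=2 thr1.r0=1 thr2.r0=0 thr2.r1=2
thr0.r0=2 thr1.r0=1 thr2.r0=2 thr2.r1=2

outcome vector order: (thr0.r0,thr1.r0,thr2.r0,thr2.r1)
|SC outcomes| = 9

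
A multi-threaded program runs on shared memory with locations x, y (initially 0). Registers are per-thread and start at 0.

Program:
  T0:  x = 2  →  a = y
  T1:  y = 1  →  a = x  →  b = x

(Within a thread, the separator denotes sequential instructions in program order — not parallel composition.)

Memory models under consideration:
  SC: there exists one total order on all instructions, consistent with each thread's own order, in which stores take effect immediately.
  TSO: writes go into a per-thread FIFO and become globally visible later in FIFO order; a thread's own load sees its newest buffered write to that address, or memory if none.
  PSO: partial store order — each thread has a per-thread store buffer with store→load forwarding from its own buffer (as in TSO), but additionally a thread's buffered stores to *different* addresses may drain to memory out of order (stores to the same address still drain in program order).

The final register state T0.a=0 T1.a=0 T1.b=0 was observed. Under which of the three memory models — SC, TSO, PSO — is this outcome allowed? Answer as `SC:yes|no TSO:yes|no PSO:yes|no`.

SC:no TSO:yes PSO:yes

outcome vector order: (T0.a,T1.a,T1.b)
SC (4): <0 2 2>; <1 0 0>; <1 0 2>; <1 2 2>
TSO (6): <0 0 0>; <0 0 2>; <0 2 2>; <1 0 0>; <1 0 2>; <1 2 2>
PSO (6): <0 0 0>; <0 0 2>; <0 2 2>; <1 0 0>; <1 0 2>; <1 2 2>
target <0 0 0> ∈ {TSO,PSO}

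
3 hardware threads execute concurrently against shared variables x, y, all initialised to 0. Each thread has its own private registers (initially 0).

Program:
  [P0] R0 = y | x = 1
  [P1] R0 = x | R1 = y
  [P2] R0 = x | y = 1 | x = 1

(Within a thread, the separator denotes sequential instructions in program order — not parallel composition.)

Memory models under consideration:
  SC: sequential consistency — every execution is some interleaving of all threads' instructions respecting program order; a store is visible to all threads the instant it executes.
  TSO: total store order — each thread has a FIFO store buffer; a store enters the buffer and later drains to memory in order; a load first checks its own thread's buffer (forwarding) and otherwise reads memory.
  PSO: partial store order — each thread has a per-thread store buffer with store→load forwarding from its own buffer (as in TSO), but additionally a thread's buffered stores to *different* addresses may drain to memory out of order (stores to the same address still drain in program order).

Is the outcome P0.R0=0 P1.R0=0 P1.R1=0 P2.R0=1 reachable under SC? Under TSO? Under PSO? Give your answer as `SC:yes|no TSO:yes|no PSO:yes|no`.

outcome vector order: (P0.R0,P1.R0,P1.R1,P2.R0)
under SC → 0/0/0/0 0/0/0/1 0/0/1/0 0/0/1/1 0/1/0/0 0/1/0/1 0/1/1/0 0/1/1/1 1/0/0/0 1/0/1/0 1/1/1/0
under TSO → 0/0/0/0 0/0/0/1 0/0/1/0 0/0/1/1 0/1/0/0 0/1/0/1 0/1/1/0 0/1/1/1 1/0/0/0 1/0/1/0 1/1/1/0
under PSO → 0/0/0/0 0/0/0/1 0/0/1/0 0/0/1/1 0/1/0/0 0/1/0/1 0/1/1/0 0/1/1/1 1/0/0/0 1/0/1/0 1/1/0/0 1/1/1/0
target 0/0/0/1 ∈ {SC,TSO,PSO}

SC:yes TSO:yes PSO:yes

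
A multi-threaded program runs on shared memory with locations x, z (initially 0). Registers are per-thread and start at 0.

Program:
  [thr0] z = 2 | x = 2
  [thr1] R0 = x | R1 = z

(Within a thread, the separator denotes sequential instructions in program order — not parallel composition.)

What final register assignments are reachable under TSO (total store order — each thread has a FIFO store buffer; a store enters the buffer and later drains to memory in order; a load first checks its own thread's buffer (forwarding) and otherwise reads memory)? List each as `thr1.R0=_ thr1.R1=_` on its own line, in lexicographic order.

outcome vector order: (thr1.R0,thr1.R1)
|TSO outcomes| = 3

thr1.R0=0 thr1.R1=0
thr1.R0=0 thr1.R1=2
thr1.R0=2 thr1.R1=2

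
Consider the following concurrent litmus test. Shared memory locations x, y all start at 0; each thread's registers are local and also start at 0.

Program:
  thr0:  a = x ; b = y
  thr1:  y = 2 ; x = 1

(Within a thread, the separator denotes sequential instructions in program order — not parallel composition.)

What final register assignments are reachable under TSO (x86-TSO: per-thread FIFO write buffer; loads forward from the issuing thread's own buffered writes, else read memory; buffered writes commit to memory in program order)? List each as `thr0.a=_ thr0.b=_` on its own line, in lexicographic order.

outcome vector order: (thr0.a,thr0.b)
|TSO outcomes| = 3

thr0.a=0 thr0.b=0
thr0.a=0 thr0.b=2
thr0.a=1 thr0.b=2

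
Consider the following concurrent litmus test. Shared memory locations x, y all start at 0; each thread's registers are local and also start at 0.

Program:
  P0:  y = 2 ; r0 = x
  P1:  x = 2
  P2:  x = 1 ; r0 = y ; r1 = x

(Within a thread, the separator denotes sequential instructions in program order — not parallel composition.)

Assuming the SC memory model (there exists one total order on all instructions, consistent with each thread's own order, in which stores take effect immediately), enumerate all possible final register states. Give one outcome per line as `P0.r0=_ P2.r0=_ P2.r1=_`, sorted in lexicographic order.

outcome vector order: (P0.r0,P2.r0,P2.r1)
|SC outcomes| = 10

P0.r0=0 P2.r0=2 P2.r1=1
P0.r0=0 P2.r0=2 P2.r1=2
P0.r0=1 P2.r0=0 P2.r1=1
P0.r0=1 P2.r0=0 P2.r1=2
P0.r0=1 P2.r0=2 P2.r1=1
P0.r0=1 P2.r0=2 P2.r1=2
P0.r0=2 P2.r0=0 P2.r1=1
P0.r0=2 P2.r0=0 P2.r1=2
P0.r0=2 P2.r0=2 P2.r1=1
P0.r0=2 P2.r0=2 P2.r1=2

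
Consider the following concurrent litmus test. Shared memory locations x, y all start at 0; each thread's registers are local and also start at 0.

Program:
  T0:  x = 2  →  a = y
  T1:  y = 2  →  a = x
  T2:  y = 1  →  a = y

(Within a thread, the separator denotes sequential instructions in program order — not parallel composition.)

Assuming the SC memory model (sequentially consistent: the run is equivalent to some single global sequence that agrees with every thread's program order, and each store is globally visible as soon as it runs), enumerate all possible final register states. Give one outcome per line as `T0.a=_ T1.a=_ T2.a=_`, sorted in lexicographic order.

outcome vector order: (T0.a,T1.a,T2.a)
|SC outcomes| = 9

T0.a=0 T1.a=2 T2.a=1
T0.a=0 T1.a=2 T2.a=2
T0.a=1 T1.a=0 T2.a=1
T0.a=1 T1.a=2 T2.a=1
T0.a=1 T1.a=2 T2.a=2
T0.a=2 T1.a=0 T2.a=1
T0.a=2 T1.a=0 T2.a=2
T0.a=2 T1.a=2 T2.a=1
T0.a=2 T1.a=2 T2.a=2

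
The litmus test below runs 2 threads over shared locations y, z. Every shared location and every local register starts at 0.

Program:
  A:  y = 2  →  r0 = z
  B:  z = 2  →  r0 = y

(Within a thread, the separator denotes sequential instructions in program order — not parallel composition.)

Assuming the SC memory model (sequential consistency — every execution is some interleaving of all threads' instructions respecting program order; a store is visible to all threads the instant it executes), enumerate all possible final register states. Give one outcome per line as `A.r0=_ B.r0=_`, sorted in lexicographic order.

outcome vector order: (A.r0,B.r0)
|SC outcomes| = 3

A.r0=0 B.r0=2
A.r0=2 B.r0=0
A.r0=2 B.r0=2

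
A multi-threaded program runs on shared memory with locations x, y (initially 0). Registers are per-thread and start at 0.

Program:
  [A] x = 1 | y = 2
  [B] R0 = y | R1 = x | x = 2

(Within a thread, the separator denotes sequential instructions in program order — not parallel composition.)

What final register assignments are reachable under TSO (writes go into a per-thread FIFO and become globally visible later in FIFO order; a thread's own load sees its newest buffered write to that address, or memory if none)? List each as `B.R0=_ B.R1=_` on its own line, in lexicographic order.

B.R0=0 B.R1=0
B.R0=0 B.R1=1
B.R0=2 B.R1=1

outcome vector order: (B.R0,B.R1)
|TSO outcomes| = 3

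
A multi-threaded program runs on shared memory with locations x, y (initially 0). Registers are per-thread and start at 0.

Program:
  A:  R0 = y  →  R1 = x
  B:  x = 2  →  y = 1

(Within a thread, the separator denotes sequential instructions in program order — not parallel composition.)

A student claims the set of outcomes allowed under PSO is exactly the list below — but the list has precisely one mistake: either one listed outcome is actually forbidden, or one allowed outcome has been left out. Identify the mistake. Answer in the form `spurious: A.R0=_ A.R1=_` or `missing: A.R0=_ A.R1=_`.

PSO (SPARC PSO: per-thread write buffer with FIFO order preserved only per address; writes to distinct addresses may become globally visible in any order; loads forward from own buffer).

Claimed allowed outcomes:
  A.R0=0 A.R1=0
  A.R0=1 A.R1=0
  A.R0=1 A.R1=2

outcome vector order: (A.R0,A.R1)
PSO: 4 outcomes — {(0,0) (0,2) (1,0) (1,2)}
PSO∖claimed = {(0,2)}

missing: A.R0=0 A.R1=2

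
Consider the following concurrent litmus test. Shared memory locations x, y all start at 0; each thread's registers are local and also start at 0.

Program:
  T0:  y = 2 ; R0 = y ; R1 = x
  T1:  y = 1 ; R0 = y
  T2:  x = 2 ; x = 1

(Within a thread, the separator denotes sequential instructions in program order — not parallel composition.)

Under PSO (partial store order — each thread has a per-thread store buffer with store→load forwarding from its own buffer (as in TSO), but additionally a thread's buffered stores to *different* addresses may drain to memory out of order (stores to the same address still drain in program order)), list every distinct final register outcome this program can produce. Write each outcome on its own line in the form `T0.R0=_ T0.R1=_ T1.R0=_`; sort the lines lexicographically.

outcome vector order: (T0.R0,T0.R1,T1.R0)
|PSO outcomes| = 9

T0.R0=1 T0.R1=0 T1.R0=1
T0.R0=1 T0.R1=1 T1.R0=1
T0.R0=1 T0.R1=2 T1.R0=1
T0.R0=2 T0.R1=0 T1.R0=1
T0.R0=2 T0.R1=0 T1.R0=2
T0.R0=2 T0.R1=1 T1.R0=1
T0.R0=2 T0.R1=1 T1.R0=2
T0.R0=2 T0.R1=2 T1.R0=1
T0.R0=2 T0.R1=2 T1.R0=2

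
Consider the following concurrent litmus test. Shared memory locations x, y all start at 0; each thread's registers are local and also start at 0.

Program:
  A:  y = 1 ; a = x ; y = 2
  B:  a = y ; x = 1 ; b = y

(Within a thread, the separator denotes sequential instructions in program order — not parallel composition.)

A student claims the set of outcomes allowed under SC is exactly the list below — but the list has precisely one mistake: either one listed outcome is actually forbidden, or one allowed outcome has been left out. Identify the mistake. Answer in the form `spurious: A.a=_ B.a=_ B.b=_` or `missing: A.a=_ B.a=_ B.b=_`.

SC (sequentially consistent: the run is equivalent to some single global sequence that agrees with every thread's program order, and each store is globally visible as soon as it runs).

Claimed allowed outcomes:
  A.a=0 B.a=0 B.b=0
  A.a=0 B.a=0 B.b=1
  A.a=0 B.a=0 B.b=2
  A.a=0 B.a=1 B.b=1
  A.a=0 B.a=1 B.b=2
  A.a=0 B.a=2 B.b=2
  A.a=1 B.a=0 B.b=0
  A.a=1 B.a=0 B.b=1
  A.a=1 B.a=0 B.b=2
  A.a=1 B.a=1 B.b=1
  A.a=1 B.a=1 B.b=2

spurious: A.a=0 B.a=0 B.b=0

outcome vector order: (A.a,B.a,B.b)
under SC → 001 002 011 012 022 100 101 102 111 112
claimed∖SC = {000}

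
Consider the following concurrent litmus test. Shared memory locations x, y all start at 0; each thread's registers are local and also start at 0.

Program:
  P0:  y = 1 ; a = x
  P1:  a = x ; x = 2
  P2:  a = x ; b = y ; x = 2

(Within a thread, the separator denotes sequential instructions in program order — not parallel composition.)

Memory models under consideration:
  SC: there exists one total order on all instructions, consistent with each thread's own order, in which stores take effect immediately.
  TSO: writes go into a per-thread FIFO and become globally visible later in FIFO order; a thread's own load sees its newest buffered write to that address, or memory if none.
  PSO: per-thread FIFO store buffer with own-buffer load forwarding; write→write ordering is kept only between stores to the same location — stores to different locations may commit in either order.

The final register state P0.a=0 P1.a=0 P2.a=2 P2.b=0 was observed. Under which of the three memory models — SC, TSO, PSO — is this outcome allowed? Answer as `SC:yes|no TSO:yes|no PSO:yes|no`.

outcome vector order: (P0.a,P1.a,P2.a,P2.b)
SC (11): 0/0/0/0, 0/0/0/1, 0/0/2/1, 0/2/0/0, 0/2/0/1, 2/0/0/0, 2/0/0/1, 2/0/2/0, 2/0/2/1, 2/2/0/0, 2/2/0/1
TSO (12): 0/0/0/0, 0/0/0/1, 0/0/2/0, 0/0/2/1, 0/2/0/0, 0/2/0/1, 2/0/0/0, 2/0/0/1, 2/0/2/0, 2/0/2/1, 2/2/0/0, 2/2/0/1
PSO (12): 0/0/0/0, 0/0/0/1, 0/0/2/0, 0/0/2/1, 0/2/0/0, 0/2/0/1, 2/0/0/0, 2/0/0/1, 2/0/2/0, 2/0/2/1, 2/2/0/0, 2/2/0/1
target 0/0/2/0 ∈ {TSO,PSO}

SC:no TSO:yes PSO:yes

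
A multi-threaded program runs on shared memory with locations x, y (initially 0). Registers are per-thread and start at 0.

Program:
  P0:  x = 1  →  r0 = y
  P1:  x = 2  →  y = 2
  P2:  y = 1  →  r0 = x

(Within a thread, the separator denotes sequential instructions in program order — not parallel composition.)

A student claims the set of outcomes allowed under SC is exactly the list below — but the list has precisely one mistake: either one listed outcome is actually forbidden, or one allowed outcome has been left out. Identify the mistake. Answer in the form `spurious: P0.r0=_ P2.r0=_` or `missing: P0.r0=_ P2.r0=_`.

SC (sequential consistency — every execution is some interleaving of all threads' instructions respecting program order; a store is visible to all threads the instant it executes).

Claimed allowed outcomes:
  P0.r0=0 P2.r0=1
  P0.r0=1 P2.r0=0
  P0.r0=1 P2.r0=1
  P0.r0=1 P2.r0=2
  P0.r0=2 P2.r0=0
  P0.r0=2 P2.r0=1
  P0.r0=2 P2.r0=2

outcome vector order: (P0.r0,P2.r0)
under SC → <0 1> <0 2> <1 0> <1 1> <1 2> <2 0> <2 1> <2 2>
SC∖claimed = {<0 2>}

missing: P0.r0=0 P2.r0=2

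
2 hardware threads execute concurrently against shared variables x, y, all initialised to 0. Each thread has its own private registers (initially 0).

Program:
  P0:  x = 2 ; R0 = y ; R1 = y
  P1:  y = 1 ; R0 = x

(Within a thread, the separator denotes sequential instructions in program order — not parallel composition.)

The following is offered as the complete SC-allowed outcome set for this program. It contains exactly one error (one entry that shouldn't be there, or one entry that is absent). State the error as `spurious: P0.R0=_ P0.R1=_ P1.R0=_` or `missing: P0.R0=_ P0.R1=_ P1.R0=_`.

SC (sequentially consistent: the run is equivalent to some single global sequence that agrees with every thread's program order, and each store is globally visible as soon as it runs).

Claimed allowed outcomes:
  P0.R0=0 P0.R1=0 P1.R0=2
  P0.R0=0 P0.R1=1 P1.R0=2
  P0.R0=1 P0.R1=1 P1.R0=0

missing: P0.R0=1 P0.R1=1 P1.R0=2

outcome vector order: (P0.R0,P0.R1,P1.R0)
[SC] allowed = {(0,0,2); (0,1,2); (1,1,0); (1,1,2)}
SC∖claimed = {(1,1,2)}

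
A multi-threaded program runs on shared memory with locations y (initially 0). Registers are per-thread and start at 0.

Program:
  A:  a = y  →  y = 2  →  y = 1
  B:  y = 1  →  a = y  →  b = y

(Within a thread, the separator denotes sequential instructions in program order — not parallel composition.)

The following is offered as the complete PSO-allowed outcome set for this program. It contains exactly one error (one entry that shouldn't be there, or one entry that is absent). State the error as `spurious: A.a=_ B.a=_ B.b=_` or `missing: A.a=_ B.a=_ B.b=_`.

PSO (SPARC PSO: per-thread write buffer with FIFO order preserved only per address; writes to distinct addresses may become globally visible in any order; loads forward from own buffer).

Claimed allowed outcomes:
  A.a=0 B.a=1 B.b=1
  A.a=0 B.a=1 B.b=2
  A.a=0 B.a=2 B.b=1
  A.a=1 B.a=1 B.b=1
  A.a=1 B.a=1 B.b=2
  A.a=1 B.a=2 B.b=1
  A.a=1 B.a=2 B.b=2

missing: A.a=0 B.a=2 B.b=2

outcome vector order: (A.a,B.a,B.b)
under PSO → <0 1 1> <0 1 2> <0 2 1> <0 2 2> <1 1 1> <1 1 2> <1 2 1> <1 2 2>
PSO∖claimed = {<0 2 2>}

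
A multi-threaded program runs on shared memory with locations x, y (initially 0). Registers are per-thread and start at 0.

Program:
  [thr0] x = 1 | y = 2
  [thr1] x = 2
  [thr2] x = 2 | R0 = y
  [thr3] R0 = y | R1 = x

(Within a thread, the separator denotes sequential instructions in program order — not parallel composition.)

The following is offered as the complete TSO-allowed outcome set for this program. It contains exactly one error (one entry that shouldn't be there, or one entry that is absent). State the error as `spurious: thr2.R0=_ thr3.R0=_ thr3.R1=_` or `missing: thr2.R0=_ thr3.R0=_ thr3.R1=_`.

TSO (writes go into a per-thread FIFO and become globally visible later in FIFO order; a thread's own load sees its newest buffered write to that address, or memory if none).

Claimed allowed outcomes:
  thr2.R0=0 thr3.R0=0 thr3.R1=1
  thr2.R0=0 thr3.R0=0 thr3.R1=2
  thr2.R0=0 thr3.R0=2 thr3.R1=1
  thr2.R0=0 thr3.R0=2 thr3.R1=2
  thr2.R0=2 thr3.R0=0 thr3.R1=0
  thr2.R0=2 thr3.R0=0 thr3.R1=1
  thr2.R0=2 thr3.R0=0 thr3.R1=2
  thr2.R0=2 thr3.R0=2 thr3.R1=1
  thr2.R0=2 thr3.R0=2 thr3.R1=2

outcome vector order: (thr2.R0,thr3.R0,thr3.R1)
TSO: 10 outcomes — {<0 0 0>; <0 0 1>; <0 0 2>; <0 2 1>; <0 2 2>; <2 0 0>; <2 0 1>; <2 0 2>; <2 2 1>; <2 2 2>}
TSO∖claimed = {<0 0 0>}

missing: thr2.R0=0 thr3.R0=0 thr3.R1=0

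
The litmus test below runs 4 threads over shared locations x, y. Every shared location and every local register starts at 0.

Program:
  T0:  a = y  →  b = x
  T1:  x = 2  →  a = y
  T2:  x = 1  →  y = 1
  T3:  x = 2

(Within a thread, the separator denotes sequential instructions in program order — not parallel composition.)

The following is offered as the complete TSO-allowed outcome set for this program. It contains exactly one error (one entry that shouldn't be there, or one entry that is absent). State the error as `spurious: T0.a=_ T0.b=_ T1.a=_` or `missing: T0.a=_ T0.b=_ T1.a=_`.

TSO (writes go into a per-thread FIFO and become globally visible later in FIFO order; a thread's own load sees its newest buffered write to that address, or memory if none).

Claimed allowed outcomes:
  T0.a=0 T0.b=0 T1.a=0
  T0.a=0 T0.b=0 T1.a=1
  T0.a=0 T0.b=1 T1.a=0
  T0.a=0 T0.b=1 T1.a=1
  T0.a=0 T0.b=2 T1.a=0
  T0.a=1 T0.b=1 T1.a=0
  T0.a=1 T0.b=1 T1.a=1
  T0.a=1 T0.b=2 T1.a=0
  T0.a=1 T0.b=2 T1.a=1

outcome vector order: (T0.a,T0.b,T1.a)
TSO (10): 000; 001; 010; 011; 020; 021; 110; 111; 120; 121
TSO∖claimed = {021}

missing: T0.a=0 T0.b=2 T1.a=1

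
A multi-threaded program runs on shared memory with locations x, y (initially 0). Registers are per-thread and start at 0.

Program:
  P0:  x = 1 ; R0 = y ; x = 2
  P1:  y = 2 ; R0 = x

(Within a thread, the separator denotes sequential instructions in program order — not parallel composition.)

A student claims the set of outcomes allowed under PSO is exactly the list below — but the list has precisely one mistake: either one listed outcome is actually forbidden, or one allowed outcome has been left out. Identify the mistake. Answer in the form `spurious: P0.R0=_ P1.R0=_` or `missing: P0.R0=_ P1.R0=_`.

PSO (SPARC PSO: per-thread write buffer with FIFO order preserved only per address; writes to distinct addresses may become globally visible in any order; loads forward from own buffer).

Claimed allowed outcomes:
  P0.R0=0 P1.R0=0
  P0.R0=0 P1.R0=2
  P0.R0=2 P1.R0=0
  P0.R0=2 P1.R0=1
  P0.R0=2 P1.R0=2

missing: P0.R0=0 P1.R0=1

outcome vector order: (P0.R0,P1.R0)
[PSO] allowed = {<0 0>, <0 1>, <0 2>, <2 0>, <2 1>, <2 2>}
PSO∖claimed = {<0 1>}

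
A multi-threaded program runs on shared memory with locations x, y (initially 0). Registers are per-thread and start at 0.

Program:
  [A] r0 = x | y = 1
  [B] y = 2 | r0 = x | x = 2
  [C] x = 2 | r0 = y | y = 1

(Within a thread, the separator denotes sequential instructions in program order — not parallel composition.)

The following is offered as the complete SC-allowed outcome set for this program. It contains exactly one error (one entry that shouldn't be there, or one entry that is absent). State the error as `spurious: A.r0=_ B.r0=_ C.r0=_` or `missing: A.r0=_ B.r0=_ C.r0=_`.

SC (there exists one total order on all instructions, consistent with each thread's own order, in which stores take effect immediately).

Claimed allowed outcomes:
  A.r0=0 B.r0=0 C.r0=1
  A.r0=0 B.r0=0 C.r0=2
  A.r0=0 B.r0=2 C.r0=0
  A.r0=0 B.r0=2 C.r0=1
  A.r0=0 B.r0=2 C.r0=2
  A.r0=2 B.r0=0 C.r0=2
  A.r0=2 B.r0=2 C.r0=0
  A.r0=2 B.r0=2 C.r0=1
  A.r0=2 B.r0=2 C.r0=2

missing: A.r0=2 B.r0=0 C.r0=1

outcome vector order: (A.r0,B.r0,C.r0)
SC: 10 outcomes — {0/0/1; 0/0/2; 0/2/0; 0/2/1; 0/2/2; 2/0/1; 2/0/2; 2/2/0; 2/2/1; 2/2/2}
SC∖claimed = {2/0/1}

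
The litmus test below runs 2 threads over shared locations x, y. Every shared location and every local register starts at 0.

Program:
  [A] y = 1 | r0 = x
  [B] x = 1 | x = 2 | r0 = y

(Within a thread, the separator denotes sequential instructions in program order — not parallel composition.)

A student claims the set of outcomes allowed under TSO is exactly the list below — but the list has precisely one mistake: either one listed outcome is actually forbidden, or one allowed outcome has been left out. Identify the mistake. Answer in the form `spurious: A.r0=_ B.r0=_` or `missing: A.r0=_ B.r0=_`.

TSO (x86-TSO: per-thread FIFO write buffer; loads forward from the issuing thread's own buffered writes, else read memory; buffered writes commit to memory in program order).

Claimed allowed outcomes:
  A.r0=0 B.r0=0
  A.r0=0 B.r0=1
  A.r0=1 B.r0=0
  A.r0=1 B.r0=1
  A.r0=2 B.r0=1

outcome vector order: (A.r0,B.r0)
under TSO → 00 01 10 11 20 21
TSO∖claimed = {20}

missing: A.r0=2 B.r0=0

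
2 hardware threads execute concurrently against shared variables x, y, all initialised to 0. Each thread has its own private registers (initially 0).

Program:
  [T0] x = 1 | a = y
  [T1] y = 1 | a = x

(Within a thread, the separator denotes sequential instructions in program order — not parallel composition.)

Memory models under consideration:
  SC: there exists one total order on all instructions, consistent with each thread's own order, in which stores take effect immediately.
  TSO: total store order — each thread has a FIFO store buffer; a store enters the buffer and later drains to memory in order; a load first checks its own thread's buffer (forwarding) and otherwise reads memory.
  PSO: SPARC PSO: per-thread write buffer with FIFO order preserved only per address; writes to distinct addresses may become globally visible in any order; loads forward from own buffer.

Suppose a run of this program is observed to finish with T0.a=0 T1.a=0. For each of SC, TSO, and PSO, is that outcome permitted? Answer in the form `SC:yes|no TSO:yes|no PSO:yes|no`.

SC:no TSO:yes PSO:yes

outcome vector order: (T0.a,T1.a)
SC: 3 outcomes — {<0 1>; <1 0>; <1 1>}
TSO: 4 outcomes — {<0 0>; <0 1>; <1 0>; <1 1>}
PSO: 4 outcomes — {<0 0>; <0 1>; <1 0>; <1 1>}
target <0 0> ∈ {TSO,PSO}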